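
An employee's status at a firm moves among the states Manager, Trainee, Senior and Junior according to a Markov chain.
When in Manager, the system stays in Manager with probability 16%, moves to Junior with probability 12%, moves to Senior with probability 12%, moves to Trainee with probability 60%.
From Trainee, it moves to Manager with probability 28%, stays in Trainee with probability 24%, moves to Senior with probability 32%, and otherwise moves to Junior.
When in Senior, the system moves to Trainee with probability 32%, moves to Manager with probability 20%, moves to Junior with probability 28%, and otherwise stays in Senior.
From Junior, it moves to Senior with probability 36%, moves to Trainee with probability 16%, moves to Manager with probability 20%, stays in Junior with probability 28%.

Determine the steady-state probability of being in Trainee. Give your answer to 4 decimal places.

Let the stationary distribution be π with π = πP and π_1 + π_2 + π_3 + π_4 = 1.
π_1 = 0.16·π_1 + 0.28·π_2 + 0.2·π_3 + 0.2·π_4
π_2 = 0.6·π_1 + 0.24·π_2 + 0.32·π_3 + 0.16·π_4
π_3 = 0.12·π_1 + 0.32·π_2 + 0.2·π_3 + 0.36·π_4
Solving with the normalization constraint gives π = (0.2171, 0.3220, 0.2543, 0.2066).
So the stationary probability of Trainee is 0.3220.

0.3220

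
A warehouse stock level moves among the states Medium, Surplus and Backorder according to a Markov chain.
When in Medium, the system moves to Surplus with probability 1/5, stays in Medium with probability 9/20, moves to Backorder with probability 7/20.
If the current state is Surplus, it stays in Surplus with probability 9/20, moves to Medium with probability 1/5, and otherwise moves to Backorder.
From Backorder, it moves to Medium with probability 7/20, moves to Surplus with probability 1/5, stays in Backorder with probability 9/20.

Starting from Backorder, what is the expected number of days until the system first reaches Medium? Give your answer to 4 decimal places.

3.2258

Let t(s) be the expected number of days to first reach Medium from state s, with t(Medium) = 0. Conditioning on the first day:
t(Surplus) = 1 + 0.45·t(Surplus) + 0.35·t(Backorder)
t(Backorder) = 1 + 0.2·t(Surplus) + 0.45·t(Backorder)
Solving: t(Surplus) = 3.8710, t(Backorder) = 3.2258.
Expected days from Backorder to Medium: 3.2258.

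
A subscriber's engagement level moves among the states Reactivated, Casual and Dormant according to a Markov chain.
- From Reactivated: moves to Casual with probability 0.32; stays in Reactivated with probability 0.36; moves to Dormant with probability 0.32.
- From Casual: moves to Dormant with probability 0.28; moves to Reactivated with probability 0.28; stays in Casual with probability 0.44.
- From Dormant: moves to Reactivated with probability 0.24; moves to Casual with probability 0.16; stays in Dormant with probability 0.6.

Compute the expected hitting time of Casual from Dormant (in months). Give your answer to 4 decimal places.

4.9107

Let t(s) be the expected number of months to first reach Casual from state s, with t(Casual) = 0. Conditioning on the first month:
t(Reactivated) = 1 + 0.36·t(Reactivated) + 0.32·t(Dormant)
t(Dormant) = 1 + 0.24·t(Reactivated) + 0.6·t(Dormant)
Solving: t(Reactivated) = 4.0179, t(Dormant) = 4.9107.
Expected months from Dormant to Casual: 4.9107.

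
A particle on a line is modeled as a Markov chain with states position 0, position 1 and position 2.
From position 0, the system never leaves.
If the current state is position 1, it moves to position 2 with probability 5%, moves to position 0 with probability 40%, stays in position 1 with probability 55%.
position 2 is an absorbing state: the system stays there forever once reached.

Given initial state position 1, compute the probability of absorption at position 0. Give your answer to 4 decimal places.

0.8889

Let h(s) be the probability of absorption at position 0 starting from transient state s. Then h(position 0) = 1 and h(position 2) = 0. By first-step analysis:
h(position 1) = 0.4·1 + 0.55·h(position 1) + 0.05·0
Solving: h(position 1) = 0.8889.
Starting from position 1, the probability is 0.8889.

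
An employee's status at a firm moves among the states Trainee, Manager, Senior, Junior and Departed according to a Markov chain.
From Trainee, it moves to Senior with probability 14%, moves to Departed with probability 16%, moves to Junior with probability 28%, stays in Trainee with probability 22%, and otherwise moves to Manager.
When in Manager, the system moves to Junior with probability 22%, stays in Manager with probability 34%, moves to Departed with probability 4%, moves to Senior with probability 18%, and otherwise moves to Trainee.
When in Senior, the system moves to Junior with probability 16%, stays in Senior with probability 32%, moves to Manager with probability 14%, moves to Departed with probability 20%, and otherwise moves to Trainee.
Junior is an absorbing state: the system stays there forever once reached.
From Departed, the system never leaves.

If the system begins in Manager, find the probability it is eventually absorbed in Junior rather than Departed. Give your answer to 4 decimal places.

Let h(s) be the probability of absorption at Junior starting from transient state s. Then h(Junior) = 1 and h(Departed) = 0. By first-step analysis:
h(Trainee) = 0.22·h(Trainee) + 0.2·h(Manager) + 0.14·h(Senior) + 0.28·1 + 0.16·0
h(Manager) = 0.22·h(Trainee) + 0.34·h(Manager) + 0.18·h(Senior) + 0.22·1 + 0.04·0
h(Senior) = 0.18·h(Trainee) + 0.14·h(Manager) + 0.32·h(Senior) + 0.16·1 + 0.2·0
Solving: h(Trainee) = 0.6350, h(Manager) = 0.6940, h(Senior) = 0.5462.
Starting from Manager, the probability is 0.6940.

0.6940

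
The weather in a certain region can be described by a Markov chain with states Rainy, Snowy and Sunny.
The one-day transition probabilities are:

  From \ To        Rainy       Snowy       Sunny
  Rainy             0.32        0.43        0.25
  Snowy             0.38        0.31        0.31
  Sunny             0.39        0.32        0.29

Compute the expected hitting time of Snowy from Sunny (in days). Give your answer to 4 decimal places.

2.7771

Let t(s) be the expected number of days to first reach Snowy from state s, with t(Snowy) = 0. Conditioning on the first day:
t(Rainy) = 1 + 0.32·t(Rainy) + 0.25·t(Sunny)
t(Sunny) = 1 + 0.39·t(Rainy) + 0.29·t(Sunny)
Solving: t(Rainy) = 2.4916, t(Sunny) = 2.7771.
Expected days from Sunny to Snowy: 2.7771.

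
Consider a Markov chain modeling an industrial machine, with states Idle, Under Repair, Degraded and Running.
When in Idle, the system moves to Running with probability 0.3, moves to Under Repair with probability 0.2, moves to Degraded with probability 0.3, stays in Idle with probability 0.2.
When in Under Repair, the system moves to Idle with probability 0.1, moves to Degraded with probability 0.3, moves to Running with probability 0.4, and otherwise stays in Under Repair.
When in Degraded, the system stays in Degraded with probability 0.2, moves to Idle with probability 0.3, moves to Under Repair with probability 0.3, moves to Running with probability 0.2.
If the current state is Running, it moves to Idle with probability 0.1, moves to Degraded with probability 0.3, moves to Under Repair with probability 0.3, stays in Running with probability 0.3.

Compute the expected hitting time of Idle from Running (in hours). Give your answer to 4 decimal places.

Let t(s) be the expected number of hours to first reach Idle from state s, with t(Idle) = 0. Conditioning on the first hour:
t(Under Repair) = 1 + 0.2·t(Under Repair) + 0.3·t(Degraded) + 0.4·t(Running)
t(Degraded) = 1 + 0.3·t(Under Repair) + 0.2·t(Degraded) + 0.2·t(Running)
t(Running) = 1 + 0.3·t(Under Repair) + 0.3·t(Degraded) + 0.3·t(Running)
Solving: t(Under Repair) = 6.4706, t(Degraded) = 5.2941, t(Running) = 6.4706.
Expected hours from Running to Idle: 6.4706.

6.4706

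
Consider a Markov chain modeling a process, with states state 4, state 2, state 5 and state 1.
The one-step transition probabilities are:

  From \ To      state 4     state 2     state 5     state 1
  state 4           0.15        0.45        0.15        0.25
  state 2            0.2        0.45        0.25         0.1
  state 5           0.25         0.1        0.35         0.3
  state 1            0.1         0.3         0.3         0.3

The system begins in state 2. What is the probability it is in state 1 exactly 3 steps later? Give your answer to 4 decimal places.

Propagate the distribution vector 3 steps from state 2.
After 0 steps: (0.0000, 1.0000, 0.0000, 0.0000)
After 1 step: (0.2000, 0.4500, 0.2500, 0.1000)
After 2 steps: (0.1925, 0.3475, 0.2600, 0.2000)
After 3 steps: (0.1834, 0.3290, 0.2668, 0.2209)
P(in state 1 after 3 steps) = 0.2209

0.2209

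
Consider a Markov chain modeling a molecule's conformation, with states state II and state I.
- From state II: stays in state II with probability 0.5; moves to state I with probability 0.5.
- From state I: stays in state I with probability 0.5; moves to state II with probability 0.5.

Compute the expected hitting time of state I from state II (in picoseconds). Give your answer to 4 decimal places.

Let t(s) be the expected number of picoseconds to first reach state I from state s, with t(state I) = 0. Conditioning on the first picosecond:
t(state II) = 1 + 0.5·t(state II)
Solving: t(state II) = 2.0000.
Expected picoseconds from state II to state I: 2.0000.

2.0000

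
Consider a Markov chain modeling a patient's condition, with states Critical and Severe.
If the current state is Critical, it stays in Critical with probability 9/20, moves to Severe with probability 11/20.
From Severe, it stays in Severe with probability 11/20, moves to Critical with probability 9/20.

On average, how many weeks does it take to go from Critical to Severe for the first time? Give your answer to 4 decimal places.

Let t(s) be the expected number of weeks to first reach Severe from state s, with t(Severe) = 0. Conditioning on the first week:
t(Critical) = 1 + 0.45·t(Critical)
Solving: t(Critical) = 1.8182.
Expected weeks from Critical to Severe: 1.8182.

1.8182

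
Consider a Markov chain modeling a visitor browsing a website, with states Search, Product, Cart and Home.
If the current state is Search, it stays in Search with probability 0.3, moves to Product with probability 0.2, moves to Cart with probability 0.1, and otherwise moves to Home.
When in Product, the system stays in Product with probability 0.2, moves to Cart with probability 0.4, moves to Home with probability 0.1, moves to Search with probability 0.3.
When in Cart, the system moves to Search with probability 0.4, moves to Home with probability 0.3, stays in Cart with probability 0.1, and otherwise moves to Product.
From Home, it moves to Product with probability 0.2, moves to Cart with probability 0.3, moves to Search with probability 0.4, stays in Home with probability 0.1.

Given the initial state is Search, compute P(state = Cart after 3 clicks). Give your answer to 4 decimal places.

0.2020

Propagate the distribution vector 3 clicks from Search.
After 0 clicks: (1.0000, 0.0000, 0.0000, 0.0000)
After 1 click: (0.3000, 0.2000, 0.1000, 0.4000)
After 2 clicks: (0.3500, 0.2000, 0.2400, 0.2100)
After 3 clicks: (0.3450, 0.2000, 0.2020, 0.2530)
P(in Cart after 3 clicks) = 0.2020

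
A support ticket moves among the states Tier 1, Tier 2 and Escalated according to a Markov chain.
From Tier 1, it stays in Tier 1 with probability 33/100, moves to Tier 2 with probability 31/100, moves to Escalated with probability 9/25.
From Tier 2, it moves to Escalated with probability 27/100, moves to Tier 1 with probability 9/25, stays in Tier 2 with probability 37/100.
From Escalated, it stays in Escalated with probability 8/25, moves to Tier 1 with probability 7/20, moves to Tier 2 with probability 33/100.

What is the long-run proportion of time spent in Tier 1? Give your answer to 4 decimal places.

0.3464

Let the stationary distribution be π with π = πP and π_1 + π_2 + π_3 = 1.
π_1 = 0.33·π_1 + 0.36·π_2 + 0.35·π_3
π_2 = 0.31·π_1 + 0.37·π_2 + 0.33·π_3
Solving with the normalization constraint gives π = (0.3464, 0.3365, 0.3170).
So the stationary probability of Tier 1 is 0.3464.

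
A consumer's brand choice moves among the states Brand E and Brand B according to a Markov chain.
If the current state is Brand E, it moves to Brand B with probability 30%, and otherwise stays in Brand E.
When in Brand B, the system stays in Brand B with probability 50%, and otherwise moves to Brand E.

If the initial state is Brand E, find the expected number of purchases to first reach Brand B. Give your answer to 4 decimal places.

Let t(s) be the expected number of purchases to first reach Brand B from state s, with t(Brand B) = 0. Conditioning on the first purchase:
t(Brand E) = 1 + 0.7·t(Brand E)
Solving: t(Brand E) = 3.3333.
Expected purchases from Brand E to Brand B: 3.3333.

3.3333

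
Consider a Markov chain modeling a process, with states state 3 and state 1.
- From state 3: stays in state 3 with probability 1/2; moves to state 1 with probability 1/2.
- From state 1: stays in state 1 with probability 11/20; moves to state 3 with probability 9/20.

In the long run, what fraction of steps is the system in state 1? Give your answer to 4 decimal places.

0.5263

Let the stationary distribution be π with π = πP and π_1 + π_2 = 1.
π_1 = 0.5·π_1 + 0.45·π_2
Solving with the normalization constraint gives π = (0.4737, 0.5263).
So the stationary probability of state 1 is 0.5263.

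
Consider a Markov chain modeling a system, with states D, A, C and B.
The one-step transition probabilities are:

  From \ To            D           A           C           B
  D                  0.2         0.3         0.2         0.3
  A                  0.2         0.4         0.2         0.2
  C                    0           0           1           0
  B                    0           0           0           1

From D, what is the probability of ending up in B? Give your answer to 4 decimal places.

0.5714

Let h(s) be the probability of absorption at B starting from transient state s. Then h(B) = 1 and h(C) = 0. By first-step analysis:
h(D) = 0.2·h(D) + 0.3·h(A) + 0.2·0 + 0.3·1
h(A) = 0.2·h(D) + 0.4·h(A) + 0.2·0 + 0.2·1
Solving: h(D) = 0.5714, h(A) = 0.5238.
Starting from D, the probability is 0.5714.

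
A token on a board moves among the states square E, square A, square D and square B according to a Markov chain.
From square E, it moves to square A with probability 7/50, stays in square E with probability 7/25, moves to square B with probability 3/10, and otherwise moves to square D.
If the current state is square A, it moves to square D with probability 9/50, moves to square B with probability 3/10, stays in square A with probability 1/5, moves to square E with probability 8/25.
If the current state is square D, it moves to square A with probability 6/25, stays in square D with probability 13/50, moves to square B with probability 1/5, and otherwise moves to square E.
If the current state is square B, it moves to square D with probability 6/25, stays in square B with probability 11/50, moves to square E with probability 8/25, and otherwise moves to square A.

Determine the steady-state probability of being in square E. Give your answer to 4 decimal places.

0.3030

Let the stationary distribution be π with π = πP and π_1 + π_2 + π_3 + π_4 = 1.
π_1 = 0.28·π_1 + 0.32·π_2 + 0.3·π_3 + 0.32·π_4
π_2 = 0.14·π_1 + 0.2·π_2 + 0.24·π_3 + 0.22·π_4
π_3 = 0.28·π_1 + 0.18·π_2 + 0.26·π_3 + 0.24·π_4
Solving with the normalization constraint gives π = (0.3030, 0.1967, 0.2452, 0.2551).
So the stationary probability of square E is 0.3030.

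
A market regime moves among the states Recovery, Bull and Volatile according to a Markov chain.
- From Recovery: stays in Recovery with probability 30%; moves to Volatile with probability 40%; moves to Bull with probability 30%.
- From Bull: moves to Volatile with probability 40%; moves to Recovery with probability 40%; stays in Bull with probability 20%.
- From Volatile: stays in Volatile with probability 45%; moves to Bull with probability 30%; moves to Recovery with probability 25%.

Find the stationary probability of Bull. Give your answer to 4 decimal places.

0.2727

Let the stationary distribution be π with π = πP and π_1 + π_2 + π_3 = 1.
π_1 = 0.3·π_1 + 0.4·π_2 + 0.25·π_3
π_2 = 0.3·π_1 + 0.2·π_2 + 0.3·π_3
Solving with the normalization constraint gives π = (0.3062, 0.2727, 0.4211).
So the stationary probability of Bull is 0.2727.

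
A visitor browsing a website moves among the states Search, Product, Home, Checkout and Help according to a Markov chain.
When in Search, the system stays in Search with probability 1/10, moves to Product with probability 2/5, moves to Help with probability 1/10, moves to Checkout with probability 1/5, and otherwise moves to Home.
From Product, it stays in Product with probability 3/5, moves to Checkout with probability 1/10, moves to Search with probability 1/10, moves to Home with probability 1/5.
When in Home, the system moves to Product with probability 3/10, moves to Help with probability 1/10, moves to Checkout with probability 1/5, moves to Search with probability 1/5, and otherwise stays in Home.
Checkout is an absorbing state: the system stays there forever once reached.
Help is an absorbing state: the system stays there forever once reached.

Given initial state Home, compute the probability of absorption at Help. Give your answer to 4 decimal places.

0.2622

Let h(s) be the probability of absorption at Help starting from transient state s. Then h(Help) = 1 and h(Checkout) = 0. By first-step analysis:
h(Search) = 0.1·h(Search) + 0.4·h(Product) + 0.2·h(Home) + 0.2·0 + 0.1·1
h(Product) = 0.1·h(Search) + 0.6·h(Product) + 0.2·h(Home) + 0.1·0
h(Home) = 0.2·h(Search) + 0.3·h(Product) + 0.2·h(Home) + 0.2·0 + 0.1·1
Solving: h(Search) = 0.2561, h(Product) = 0.1951, h(Home) = 0.2622.
Starting from Home, the probability is 0.2622.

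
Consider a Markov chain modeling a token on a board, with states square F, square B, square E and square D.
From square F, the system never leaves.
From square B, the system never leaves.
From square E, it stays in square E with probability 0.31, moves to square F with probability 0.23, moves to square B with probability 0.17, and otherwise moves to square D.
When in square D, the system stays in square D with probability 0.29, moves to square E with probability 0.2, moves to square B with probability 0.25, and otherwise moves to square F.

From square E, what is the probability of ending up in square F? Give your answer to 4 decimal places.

Let h(s) be the probability of absorption at square F starting from transient state s. Then h(square F) = 1 and h(square B) = 0. By first-step analysis:
h(square E) = 0.23·1 + 0.17·0 + 0.31·h(square E) + 0.29·h(square D)
h(square D) = 0.26·1 + 0.25·0 + 0.2·h(square E) + 0.29·h(square D)
Solving: h(square E) = 0.5527, h(square D) = 0.5219.
Starting from square E, the probability is 0.5527.

0.5527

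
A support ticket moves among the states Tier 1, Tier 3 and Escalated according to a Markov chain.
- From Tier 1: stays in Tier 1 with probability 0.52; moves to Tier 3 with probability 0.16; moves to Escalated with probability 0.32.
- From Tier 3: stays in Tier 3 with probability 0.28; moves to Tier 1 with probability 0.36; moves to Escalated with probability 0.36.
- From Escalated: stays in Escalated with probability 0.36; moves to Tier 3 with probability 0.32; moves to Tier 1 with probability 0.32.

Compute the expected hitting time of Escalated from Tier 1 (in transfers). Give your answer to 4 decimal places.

Let t(s) be the expected number of transfers to first reach Escalated from state s, with t(Escalated) = 0. Conditioning on the first transfer:
t(Tier 1) = 1 + 0.52·t(Tier 1) + 0.16·t(Tier 3)
t(Tier 3) = 1 + 0.36·t(Tier 1) + 0.28·t(Tier 3)
Solving: t(Tier 1) = 3.0556, t(Tier 3) = 2.9167.
Expected transfers from Tier 1 to Escalated: 3.0556.

3.0556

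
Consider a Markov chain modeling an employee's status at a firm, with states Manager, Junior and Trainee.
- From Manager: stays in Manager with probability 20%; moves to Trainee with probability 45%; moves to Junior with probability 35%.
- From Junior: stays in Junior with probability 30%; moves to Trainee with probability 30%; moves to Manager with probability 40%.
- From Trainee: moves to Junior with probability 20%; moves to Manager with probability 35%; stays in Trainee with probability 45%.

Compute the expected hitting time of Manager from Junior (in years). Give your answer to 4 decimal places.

2.6154

Let t(s) be the expected number of years to first reach Manager from state s, with t(Manager) = 0. Conditioning on the first year:
t(Junior) = 1 + 0.3·t(Junior) + 0.3·t(Trainee)
t(Trainee) = 1 + 0.2·t(Junior) + 0.45·t(Trainee)
Solving: t(Junior) = 2.6154, t(Trainee) = 2.7692.
Expected years from Junior to Manager: 2.6154.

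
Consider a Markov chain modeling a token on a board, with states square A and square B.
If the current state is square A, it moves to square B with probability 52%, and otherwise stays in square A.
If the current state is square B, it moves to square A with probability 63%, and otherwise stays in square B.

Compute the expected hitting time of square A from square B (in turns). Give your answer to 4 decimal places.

Let t(s) be the expected number of turns to first reach square A from state s, with t(square A) = 0. Conditioning on the first turn:
t(square B) = 1 + 0.37·t(square B)
Solving: t(square B) = 1.5873.
Expected turns from square B to square A: 1.5873.

1.5873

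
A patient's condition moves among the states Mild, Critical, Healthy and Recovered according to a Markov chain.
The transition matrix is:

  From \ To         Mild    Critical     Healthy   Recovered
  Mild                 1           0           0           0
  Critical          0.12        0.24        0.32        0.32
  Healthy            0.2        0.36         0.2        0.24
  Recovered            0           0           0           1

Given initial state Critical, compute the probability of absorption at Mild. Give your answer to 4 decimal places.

0.3247

Let h(s) be the probability of absorption at Mild starting from transient state s. Then h(Mild) = 1 and h(Recovered) = 0. By first-step analysis:
h(Critical) = 0.12·1 + 0.24·h(Critical) + 0.32·h(Healthy) + 0.32·0
h(Healthy) = 0.2·1 + 0.36·h(Critical) + 0.2·h(Healthy) + 0.24·0
Solving: h(Critical) = 0.3247, h(Healthy) = 0.3961.
Starting from Critical, the probability is 0.3247.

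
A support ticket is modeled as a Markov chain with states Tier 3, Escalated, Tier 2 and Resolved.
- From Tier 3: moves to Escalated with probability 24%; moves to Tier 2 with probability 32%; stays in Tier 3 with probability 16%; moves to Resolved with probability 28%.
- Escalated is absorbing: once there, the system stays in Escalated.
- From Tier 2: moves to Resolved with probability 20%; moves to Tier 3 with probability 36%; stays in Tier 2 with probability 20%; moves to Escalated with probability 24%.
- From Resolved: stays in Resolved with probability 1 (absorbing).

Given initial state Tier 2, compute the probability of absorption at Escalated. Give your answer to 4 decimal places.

0.5172

Let h(s) be the probability of absorption at Escalated starting from transient state s. Then h(Escalated) = 1 and h(Resolved) = 0. By first-step analysis:
h(Tier 3) = 0.16·h(Tier 3) + 0.24·1 + 0.32·h(Tier 2) + 0.28·0
h(Tier 2) = 0.36·h(Tier 3) + 0.24·1 + 0.2·h(Tier 2) + 0.2·0
Solving: h(Tier 3) = 0.4828, h(Tier 2) = 0.5172.
Starting from Tier 2, the probability is 0.5172.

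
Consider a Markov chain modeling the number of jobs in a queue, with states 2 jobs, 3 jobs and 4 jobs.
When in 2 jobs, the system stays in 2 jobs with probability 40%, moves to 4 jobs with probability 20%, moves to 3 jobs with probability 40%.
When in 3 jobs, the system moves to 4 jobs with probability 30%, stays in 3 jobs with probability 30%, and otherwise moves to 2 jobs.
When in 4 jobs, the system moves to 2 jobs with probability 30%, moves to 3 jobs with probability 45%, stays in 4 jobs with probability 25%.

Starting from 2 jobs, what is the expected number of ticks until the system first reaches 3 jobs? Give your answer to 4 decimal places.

Let t(s) be the expected number of ticks to first reach 3 jobs from state s, with t(3 jobs) = 0. Conditioning on the first tick:
t(2 jobs) = 1 + 0.4·t(2 jobs) + 0.2·t(4 jobs)
t(4 jobs) = 1 + 0.3·t(2 jobs) + 0.25·t(4 jobs)
Solving: t(2 jobs) = 2.4359, t(4 jobs) = 2.3077.
Expected ticks from 2 jobs to 3 jobs: 2.4359.

2.4359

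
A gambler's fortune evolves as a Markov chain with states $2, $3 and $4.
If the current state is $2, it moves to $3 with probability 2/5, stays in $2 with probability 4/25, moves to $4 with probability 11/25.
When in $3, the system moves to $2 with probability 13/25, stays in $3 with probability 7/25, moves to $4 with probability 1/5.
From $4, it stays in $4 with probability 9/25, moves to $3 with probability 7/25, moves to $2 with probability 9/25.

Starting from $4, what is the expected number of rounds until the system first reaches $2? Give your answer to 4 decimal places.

Let t(s) be the expected number of rounds to first reach $2 from state s, with t($2) = 0. Conditioning on the first round:
t($3) = 1 + 0.28·t($3) + 0.2·t($4)
t($4) = 1 + 0.28·t($3) + 0.36·t($4)
Solving: t($3) = 2.0751, t($4) = 2.4704.
Expected rounds from $4 to $2: 2.4704.

2.4704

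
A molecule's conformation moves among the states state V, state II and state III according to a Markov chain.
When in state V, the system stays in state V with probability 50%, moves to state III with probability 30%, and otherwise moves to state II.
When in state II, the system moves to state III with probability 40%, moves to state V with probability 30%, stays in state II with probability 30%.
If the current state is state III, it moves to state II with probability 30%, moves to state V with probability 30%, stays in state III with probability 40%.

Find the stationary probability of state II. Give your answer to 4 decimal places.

0.2625

Let the stationary distribution be π with π = πP and π_1 + π_2 + π_3 = 1.
π_1 = 0.5·π_1 + 0.3·π_2 + 0.3·π_3
π_2 = 0.2·π_1 + 0.3·π_2 + 0.3·π_3
Solving with the normalization constraint gives π = (0.3750, 0.2625, 0.3625).
So the stationary probability of state II is 0.2625.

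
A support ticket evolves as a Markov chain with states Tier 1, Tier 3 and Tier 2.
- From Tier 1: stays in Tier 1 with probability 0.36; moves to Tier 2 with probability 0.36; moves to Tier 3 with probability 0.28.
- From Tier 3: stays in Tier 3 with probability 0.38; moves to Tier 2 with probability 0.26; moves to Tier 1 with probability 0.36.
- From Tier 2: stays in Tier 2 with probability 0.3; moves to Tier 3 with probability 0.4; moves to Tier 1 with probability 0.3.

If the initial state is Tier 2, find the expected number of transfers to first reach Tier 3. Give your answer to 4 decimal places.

2.7647

Let t(s) be the expected number of transfers to first reach Tier 3 from state s, with t(Tier 3) = 0. Conditioning on the first transfer:
t(Tier 1) = 1 + 0.36·t(Tier 1) + 0.36·t(Tier 2)
t(Tier 2) = 1 + 0.3·t(Tier 1) + 0.3·t(Tier 2)
Solving: t(Tier 1) = 3.1176, t(Tier 2) = 2.7647.
Expected transfers from Tier 2 to Tier 3: 2.7647.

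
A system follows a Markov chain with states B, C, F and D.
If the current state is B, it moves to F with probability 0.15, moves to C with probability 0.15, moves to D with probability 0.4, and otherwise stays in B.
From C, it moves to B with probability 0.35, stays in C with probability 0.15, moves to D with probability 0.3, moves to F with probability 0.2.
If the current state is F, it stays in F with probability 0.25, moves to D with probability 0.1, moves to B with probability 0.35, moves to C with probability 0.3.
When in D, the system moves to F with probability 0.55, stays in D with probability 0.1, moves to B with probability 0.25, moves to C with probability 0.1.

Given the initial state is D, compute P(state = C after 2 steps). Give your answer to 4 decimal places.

0.2275

Propagate the distribution vector 2 steps from D.
After 0 steps: (0.0000, 0.0000, 0.0000, 1.0000)
After 1 step: (0.2500, 0.1000, 0.5500, 0.1000)
After 2 steps: (0.3275, 0.2275, 0.2500, 0.1950)
P(in C after 2 steps) = 0.2275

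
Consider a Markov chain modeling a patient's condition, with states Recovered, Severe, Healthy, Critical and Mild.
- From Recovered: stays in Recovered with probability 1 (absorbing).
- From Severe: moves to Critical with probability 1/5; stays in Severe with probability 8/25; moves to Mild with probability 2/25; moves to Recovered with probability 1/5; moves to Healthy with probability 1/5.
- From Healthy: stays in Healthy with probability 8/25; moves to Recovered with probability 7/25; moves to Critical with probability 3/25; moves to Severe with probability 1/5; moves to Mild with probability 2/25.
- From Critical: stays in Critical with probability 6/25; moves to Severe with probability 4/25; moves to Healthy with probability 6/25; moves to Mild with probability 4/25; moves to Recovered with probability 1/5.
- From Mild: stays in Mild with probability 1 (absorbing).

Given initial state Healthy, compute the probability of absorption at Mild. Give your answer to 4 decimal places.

0.2702

Let h(s) be the probability of absorption at Mild starting from transient state s. Then h(Mild) = 1 and h(Recovered) = 0. By first-step analysis:
h(Severe) = 0.2·0 + 0.32·h(Severe) + 0.2·h(Healthy) + 0.2·h(Critical) + 0.08·1
h(Healthy) = 0.28·0 + 0.2·h(Severe) + 0.32·h(Healthy) + 0.12·h(Critical) + 0.08·1
h(Critical) = 0.2·0 + 0.16·h(Severe) + 0.24·h(Healthy) + 0.24·h(Critical) + 0.16·1
Solving: h(Severe) = 0.3029, h(Healthy) = 0.2702, h(Critical) = 0.3596.
Starting from Healthy, the probability is 0.2702.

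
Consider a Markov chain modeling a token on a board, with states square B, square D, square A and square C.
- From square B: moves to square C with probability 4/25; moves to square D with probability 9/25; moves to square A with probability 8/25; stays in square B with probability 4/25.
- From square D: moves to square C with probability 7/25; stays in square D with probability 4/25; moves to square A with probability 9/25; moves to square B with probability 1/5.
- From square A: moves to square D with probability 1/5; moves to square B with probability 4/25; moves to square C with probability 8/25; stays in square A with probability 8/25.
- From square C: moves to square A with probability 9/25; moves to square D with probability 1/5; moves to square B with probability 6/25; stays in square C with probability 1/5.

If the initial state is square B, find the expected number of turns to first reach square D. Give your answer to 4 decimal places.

Let t(s) be the expected number of turns to first reach square D from state s, with t(square D) = 0. Conditioning on the first turn:
t(square B) = 1 + 0.16·t(square B) + 0.32·t(square A) + 0.16·t(square C)
t(square A) = 1 + 0.16·t(square B) + 0.32·t(square A) + 0.32·t(square C)
t(square C) = 1 + 0.24·t(square B) + 0.36·t(square A) + 0.2·t(square C)
Solving: t(square B) = 3.6772, t(square A) = 4.3682, t(square C) = 4.3189.
Expected turns from square B to square D: 3.6772.

3.6772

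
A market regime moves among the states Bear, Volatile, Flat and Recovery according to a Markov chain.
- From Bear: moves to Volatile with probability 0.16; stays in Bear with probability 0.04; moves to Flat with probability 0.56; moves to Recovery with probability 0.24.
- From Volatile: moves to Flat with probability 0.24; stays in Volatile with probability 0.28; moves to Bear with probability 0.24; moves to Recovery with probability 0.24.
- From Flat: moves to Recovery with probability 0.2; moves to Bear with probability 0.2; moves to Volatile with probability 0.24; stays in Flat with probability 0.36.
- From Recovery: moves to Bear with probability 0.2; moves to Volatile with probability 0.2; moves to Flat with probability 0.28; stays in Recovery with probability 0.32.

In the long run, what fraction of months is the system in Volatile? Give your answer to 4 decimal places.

Let the stationary distribution be π with π = πP and π_1 + π_2 + π_3 + π_4 = 1.
π_1 = 0.04·π_1 + 0.24·π_2 + 0.2·π_3 + 0.2·π_4
π_2 = 0.16·π_1 + 0.28·π_2 + 0.24·π_3 + 0.2·π_4
π_3 = 0.56·π_1 + 0.24·π_2 + 0.36·π_3 + 0.28·π_4
Solving with the normalization constraint gives π = (0.1802, 0.2247, 0.3494, 0.2457).
So the stationary probability of Volatile is 0.2247.

0.2247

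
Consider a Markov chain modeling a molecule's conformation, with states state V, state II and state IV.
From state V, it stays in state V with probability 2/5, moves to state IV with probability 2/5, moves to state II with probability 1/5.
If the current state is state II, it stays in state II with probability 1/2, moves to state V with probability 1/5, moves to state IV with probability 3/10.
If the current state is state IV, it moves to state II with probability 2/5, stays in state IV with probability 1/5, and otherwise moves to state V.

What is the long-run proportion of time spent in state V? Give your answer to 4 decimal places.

Let the stationary distribution be π with π = πP and π_1 + π_2 + π_3 = 1.
π_1 = 0.4·π_1 + 0.2·π_2 + 0.4·π_3
π_2 = 0.2·π_1 + 0.5·π_2 + 0.4·π_3
Solving with the normalization constraint gives π = (0.3256, 0.3721, 0.3023).
So the stationary probability of state V is 0.3256.

0.3256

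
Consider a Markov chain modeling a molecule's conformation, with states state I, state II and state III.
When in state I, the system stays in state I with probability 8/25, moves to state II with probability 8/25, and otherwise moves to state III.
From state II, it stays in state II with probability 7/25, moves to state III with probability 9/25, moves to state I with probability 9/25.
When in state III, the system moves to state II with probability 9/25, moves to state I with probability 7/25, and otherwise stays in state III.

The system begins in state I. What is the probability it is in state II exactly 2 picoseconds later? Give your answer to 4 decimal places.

Sum over the intermediate state after 1 picosecond:
P = P(state I→state I)·P(state I→state II) + P(state I→state II)·P(state II→state II) + P(state I→state III)·P(state III→state II)
  = 0.32×0.32 + 0.32×0.28 + 0.36×0.36
  = 0.1024 + 0.0896 + 0.1296 = 0.3216

0.3216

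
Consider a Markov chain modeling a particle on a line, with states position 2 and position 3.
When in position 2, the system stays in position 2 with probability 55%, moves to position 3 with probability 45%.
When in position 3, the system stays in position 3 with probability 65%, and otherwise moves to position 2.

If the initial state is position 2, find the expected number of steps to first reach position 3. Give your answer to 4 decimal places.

Let t(s) be the expected number of steps to first reach position 3 from state s, with t(position 3) = 0. Conditioning on the first step:
t(position 2) = 1 + 0.55·t(position 2)
Solving: t(position 2) = 2.2222.
Expected steps from position 2 to position 3: 2.2222.

2.2222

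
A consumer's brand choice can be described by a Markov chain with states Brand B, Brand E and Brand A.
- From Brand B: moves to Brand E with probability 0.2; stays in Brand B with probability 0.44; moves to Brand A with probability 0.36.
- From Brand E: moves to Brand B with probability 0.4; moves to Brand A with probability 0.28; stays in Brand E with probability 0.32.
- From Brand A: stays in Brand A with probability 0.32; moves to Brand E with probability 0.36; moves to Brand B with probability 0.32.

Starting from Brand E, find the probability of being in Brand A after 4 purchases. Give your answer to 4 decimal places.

0.3242

Propagate the distribution vector 4 purchases from Brand E.
After 0 purchases: (0.0000, 1.0000, 0.0000)
After 1 purchase: (0.4000, 0.3200, 0.2800)
After 2 purchases: (0.3936, 0.2832, 0.3232)
After 3 purchases: (0.3899, 0.2857, 0.3244)
After 4 purchases: (0.3896, 0.2862, 0.3242)
P(in Brand A after 4 purchases) = 0.3242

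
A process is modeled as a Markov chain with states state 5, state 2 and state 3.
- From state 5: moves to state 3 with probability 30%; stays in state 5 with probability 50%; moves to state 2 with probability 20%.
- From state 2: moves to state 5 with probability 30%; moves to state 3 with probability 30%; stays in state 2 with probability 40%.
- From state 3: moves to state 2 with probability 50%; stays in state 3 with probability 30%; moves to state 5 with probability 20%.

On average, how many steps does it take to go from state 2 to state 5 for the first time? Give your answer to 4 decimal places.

Let t(s) be the expected number of steps to first reach state 5 from state s, with t(state 5) = 0. Conditioning on the first step:
t(state 2) = 1 + 0.4·t(state 2) + 0.3·t(state 3)
t(state 3) = 1 + 0.5·t(state 2) + 0.3·t(state 3)
Solving: t(state 2) = 3.7037, t(state 3) = 4.0741.
Expected steps from state 2 to state 5: 3.7037.

3.7037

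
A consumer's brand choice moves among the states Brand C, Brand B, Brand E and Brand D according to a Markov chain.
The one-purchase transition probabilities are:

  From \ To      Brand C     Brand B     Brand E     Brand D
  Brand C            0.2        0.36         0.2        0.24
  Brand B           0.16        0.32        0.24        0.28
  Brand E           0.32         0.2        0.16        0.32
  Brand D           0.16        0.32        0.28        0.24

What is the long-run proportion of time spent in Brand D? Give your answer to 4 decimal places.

0.2700

Let the stationary distribution be π with π = πP and π_1 + π_2 + π_3 + π_4 = 1.
π_1 = 0.2·π_1 + 0.16·π_2 + 0.32·π_3 + 0.16·π_4
π_2 = 0.36·π_1 + 0.32·π_2 + 0.2·π_3 + 0.32·π_4
π_3 = 0.2·π_1 + 0.24·π_2 + 0.16·π_3 + 0.28·π_4
Solving with the normalization constraint gives π = (0.2041, 0.3012, 0.2247, 0.2700).
So the stationary probability of Brand D is 0.2700.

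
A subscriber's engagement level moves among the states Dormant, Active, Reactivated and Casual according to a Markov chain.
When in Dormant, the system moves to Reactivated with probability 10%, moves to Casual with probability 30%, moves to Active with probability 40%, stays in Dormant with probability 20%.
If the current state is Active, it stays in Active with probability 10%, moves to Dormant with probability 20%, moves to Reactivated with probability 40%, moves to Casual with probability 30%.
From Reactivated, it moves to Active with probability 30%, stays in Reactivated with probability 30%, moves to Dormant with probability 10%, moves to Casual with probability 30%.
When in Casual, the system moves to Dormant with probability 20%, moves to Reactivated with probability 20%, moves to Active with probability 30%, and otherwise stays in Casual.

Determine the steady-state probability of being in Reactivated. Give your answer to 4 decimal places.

0.2617

Let the stationary distribution be π with π = πP and π_1 + π_2 + π_3 + π_4 = 1.
π_1 = 0.2·π_1 + 0.2·π_2 + 0.1·π_3 + 0.2·π_4
π_2 = 0.4·π_1 + 0.1·π_2 + 0.3·π_3 + 0.3·π_4
π_3 = 0.1·π_1 + 0.4·π_2 + 0.3·π_3 + 0.2·π_4
Solving with the normalization constraint gives π = (0.1738, 0.2645, 0.2617, 0.3000).
So the stationary probability of Reactivated is 0.2617.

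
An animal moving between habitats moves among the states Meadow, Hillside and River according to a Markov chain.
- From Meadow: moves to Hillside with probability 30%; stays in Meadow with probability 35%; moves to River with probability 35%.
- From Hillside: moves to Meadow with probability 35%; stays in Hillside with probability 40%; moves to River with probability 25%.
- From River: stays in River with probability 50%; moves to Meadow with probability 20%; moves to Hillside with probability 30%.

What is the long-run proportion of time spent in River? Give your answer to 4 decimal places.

0.3725

Let the stationary distribution be π with π = πP and π_1 + π_2 + π_3 = 1.
π_1 = 0.35·π_1 + 0.35·π_2 + 0.2·π_3
π_2 = 0.3·π_1 + 0.4·π_2 + 0.3·π_3
Solving with the normalization constraint gives π = (0.2941, 0.3333, 0.3725).
So the stationary probability of River is 0.3725.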